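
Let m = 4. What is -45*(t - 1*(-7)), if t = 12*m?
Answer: -2475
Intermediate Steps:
t = 48 (t = 12*4 = 48)
-45*(t - 1*(-7)) = -45*(48 - 1*(-7)) = -45*(48 + 7) = -45*55 = -2475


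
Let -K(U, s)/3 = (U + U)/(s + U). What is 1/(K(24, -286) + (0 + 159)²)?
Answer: 131/3311883 ≈ 3.9555e-5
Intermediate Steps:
K(U, s) = -6*U/(U + s) (K(U, s) = -3*(U + U)/(s + U) = -3*2*U/(U + s) = -6*U/(U + s))
1/(K(24, -286) + (0 + 159)²) = 1/(-6*24/(24 - 286) + (0 + 159)²) = 1/(-6*24/(-262) + 159²) = 1/(-6*24*(-1/262) + 25281) = 1/(72/131 + 25281) = 1/(3311883/131) = 131/3311883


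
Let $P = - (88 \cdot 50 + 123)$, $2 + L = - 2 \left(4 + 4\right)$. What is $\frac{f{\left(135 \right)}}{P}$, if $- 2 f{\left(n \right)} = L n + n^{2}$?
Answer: $\frac{15795}{9046} \approx 1.7461$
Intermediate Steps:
$L = -18$ ($L = -2 - 2 \left(4 + 4\right) = -2 - 16 = -18$)
$f{\left(n \right)} = 9 n - \frac{n^{2}}{2}$ ($f{\left(n \right)} = - \frac{- 18 n + n^{2}}{2} = - \frac{n^{2} - 18 n}{2} = 9 n - \frac{n^{2}}{2}$)
$P = -4523$ ($P = - (4400 + 123) = \left(-1\right) 4523 = -4523$)
$\frac{f{\left(135 \right)}}{P} = \frac{\frac{1}{2} \cdot 135 \left(18 - 135\right)}{-4523} = \frac{1}{2} \cdot 135 \left(18 - 135\right) \left(- \frac{1}{4523}\right) = \frac{1}{2} \cdot 135 \left(-117\right) \left(- \frac{1}{4523}\right) = \left(- \frac{15795}{2}\right) \left(- \frac{1}{4523}\right) = \frac{15795}{9046}$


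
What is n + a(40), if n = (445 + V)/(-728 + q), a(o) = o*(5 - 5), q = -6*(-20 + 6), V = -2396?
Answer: 1951/644 ≈ 3.0295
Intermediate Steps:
q = 84 (q = -6*(-14) = 84)
a(o) = 0 (a(o) = o*0 = 0)
n = 1951/644 (n = (445 - 2396)/(-728 + 84) = -1951/(-644) = -1951*(-1/644) = 1951/644 ≈ 3.0295)
n + a(40) = 1951/644 + 0 = 1951/644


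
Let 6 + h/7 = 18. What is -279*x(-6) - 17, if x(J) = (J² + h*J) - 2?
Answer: 131113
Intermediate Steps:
h = 84 (h = -42 + 7*18 = -42 + 126 = 84)
x(J) = -2 + J² + 84*J (x(J) = (J² + 84*J) - 2 = -2 + J² + 84*J)
-279*x(-6) - 17 = -279*(-2 + (-6)² + 84*(-6)) - 17 = -279*(-2 + 36 - 504) - 17 = -279*(-470) - 17 = 131130 - 17 = 131113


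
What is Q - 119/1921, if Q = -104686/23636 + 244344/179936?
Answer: -47053635979/15018290764 ≈ -3.1331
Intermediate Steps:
Q = -408170791/132905228 (Q = -104686*1/23636 + 244344*(1/179936) = -52343/11818 + 30543/22492 = -408170791/132905228 ≈ -3.0711)
Q - 119/1921 = -408170791/132905228 - 119/1921 = -408170791/132905228 - 1*7/113 = -408170791/132905228 - 7/113 = -47053635979/15018290764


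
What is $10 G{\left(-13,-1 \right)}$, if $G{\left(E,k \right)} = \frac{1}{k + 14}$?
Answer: $\frac{10}{13} \approx 0.76923$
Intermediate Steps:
$G{\left(E,k \right)} = \frac{1}{14 + k}$
$10 G{\left(-13,-1 \right)} = \frac{10}{14 - 1} = \frac{10}{13}$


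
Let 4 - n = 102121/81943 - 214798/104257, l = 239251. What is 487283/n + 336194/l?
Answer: 995997239316592316857/9839649277313071 ≈ 1.0122e+5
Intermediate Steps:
n = 41126888821/8543131351 (n = 4 - (102121/81943 - 214798/104257) = 4 - 1*(-6954363417/8543131351) = 4 + 6954363417/8543131351 = 41126888821/8543131351 ≈ 4.8140)
487283/n + 336194/l = 487283/(41126888821/8543131351) + 336194/239251 = 487283*(8543131351/41126888821) + 336194*(1/239251) = 4162922674109333/41126888821 + 336194/239251 = 995997239316592316857/9839649277313071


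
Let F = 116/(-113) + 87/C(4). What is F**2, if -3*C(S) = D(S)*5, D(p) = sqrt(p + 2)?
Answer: 290618483/638450 + 10092*sqrt(6)/565 ≈ 498.95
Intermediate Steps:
D(p) = sqrt(2 + p)
C(S) = -5*sqrt(2 + S)/3 (C(S) = -sqrt(2 + S)*5/3 = -5*sqrt(2 + S)/3)
F = -116/113 - 87*sqrt(6)/10 (F = 116/(-113) + 87/((-5*sqrt(2 + 4)/3)) = 116*(-1/113) + 87/((-5*sqrt(6)/3)) = -116/113 + 87*(-sqrt(6)/10) = -116/113 - 87*sqrt(6)/10 ≈ -22.337)
F**2 = (-116/113 - 87*sqrt(6)/10)**2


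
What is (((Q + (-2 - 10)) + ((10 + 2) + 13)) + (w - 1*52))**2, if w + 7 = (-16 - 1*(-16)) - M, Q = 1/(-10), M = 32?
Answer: 609961/100 ≈ 6099.6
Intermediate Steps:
Q = -1/10 (Q = 1*(-1/10) = -1/10 ≈ -0.10000)
w = -39 (w = -7 + ((-16 - 1*(-16)) - 1*32) = -7 + ((-16 + 16) - 32) = -7 + (0 - 32) = -7 - 32 = -39)
(((Q + (-2 - 10)) + ((10 + 2) + 13)) + (w - 1*52))**2 = (((-1/10 + (-2 - 10)) + ((10 + 2) + 13)) + (-39 - 1*52))**2 = (((-1/10 - 12) + (12 + 13)) + (-39 - 52))**2 = ((-121/10 + 25) - 91)**2 = (129/10 - 91)**2 = (-781/10)**2 = 609961/100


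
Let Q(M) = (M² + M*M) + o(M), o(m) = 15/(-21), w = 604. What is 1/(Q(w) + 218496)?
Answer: 7/6636891 ≈ 1.0547e-6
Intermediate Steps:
o(m) = -5/7 (o(m) = 15*(-1/21) = -5/7)
Q(M) = -5/7 + 2*M² (Q(M) = (M² + M*M) - 5/7 = (M² + M²) - 5/7 = 2*M² - 5/7 = -5/7 + 2*M²)
1/(Q(w) + 218496) = 1/((-5/7 + 2*604²) + 218496) = 1/((-5/7 + 2*364816) + 218496) = 1/((-5/7 + 729632) + 218496) = 1/(5107419/7 + 218496) = 1/(6636891/7) = 7/6636891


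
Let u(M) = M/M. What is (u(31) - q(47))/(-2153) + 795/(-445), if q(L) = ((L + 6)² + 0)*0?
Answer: -342416/191617 ≈ -1.7870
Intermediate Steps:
q(L) = 0 (q(L) = ((6 + L)² + 0)*0 = (6 + L)²*0 = 0)
u(M) = 1
(u(31) - q(47))/(-2153) + 795/(-445) = (1 - 1*0)/(-2153) + 795/(-445) = (1 + 0)*(-1/2153) + 795*(-1/445) = 1*(-1/2153) - 159/89 = -1/2153 - 159/89 = -342416/191617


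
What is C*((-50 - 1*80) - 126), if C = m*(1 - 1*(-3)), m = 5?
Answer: -5120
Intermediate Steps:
C = 20 (C = 5*(1 - 1*(-3)) = 5*(1 + 3) = 5*4 = 20)
C*((-50 - 1*80) - 126) = 20*((-50 - 1*80) - 126) = 20*((-50 - 80) - 126) = 20*(-130 - 126) = 20*(-256) = -5120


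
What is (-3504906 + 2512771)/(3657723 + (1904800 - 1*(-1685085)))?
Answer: -992135/7247608 ≈ -0.13689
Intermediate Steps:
(-3504906 + 2512771)/(3657723 + (1904800 - 1*(-1685085))) = -992135/(3657723 + (1904800 + 1685085)) = -992135/(3657723 + 3589885) = -992135/7247608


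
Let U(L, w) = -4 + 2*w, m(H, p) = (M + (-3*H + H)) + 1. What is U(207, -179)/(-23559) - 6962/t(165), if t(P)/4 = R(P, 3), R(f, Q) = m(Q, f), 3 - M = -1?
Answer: 82009603/47118 ≈ 1740.5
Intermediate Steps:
M = 4 (M = 3 - 1*(-1) = 3 + 1 = 4)
m(H, p) = 5 - 2*H (m(H, p) = (4 + (-3*H + H)) + 1 = (4 - 2*H) + 1 = 5 - 2*H)
R(f, Q) = 5 - 2*Q
t(P) = -4 (t(P) = 4*(5 - 2*3) = 4*(5 - 6) = 4*(-1) = -4)
U(207, -179)/(-23559) - 6962/t(165) = (-4 + 2*(-179))/(-23559) - 6962/(-4) = (-4 - 358)*(-1/23559) - 6962*(-¼) = -362*(-1/23559) + 3481/2 = 362/23559 + 3481/2 = 82009603/47118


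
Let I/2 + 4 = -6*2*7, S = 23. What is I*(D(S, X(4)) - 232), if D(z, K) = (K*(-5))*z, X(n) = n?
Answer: 121792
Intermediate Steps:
D(z, K) = -5*K*z (D(z, K) = (-5*K)*z = -5*K*z)
I = -176 (I = -8 + 2*(-6*2*7) = -8 + 2*(-12*7) = -8 + 2*(-84) = -8 - 168 = -176)
I*(D(S, X(4)) - 232) = -176*(-5*4*23 - 232) = -176*(-460 - 232) = -176*(-692) = 121792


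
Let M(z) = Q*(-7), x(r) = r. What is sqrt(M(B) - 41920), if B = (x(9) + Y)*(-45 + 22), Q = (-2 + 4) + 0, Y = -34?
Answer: I*sqrt(41934) ≈ 204.78*I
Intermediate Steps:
Q = 2 (Q = 2 + 0 = 2)
B = 575 (B = (9 - 34)*(-45 + 22) = -25*(-23) = 575)
M(z) = -14 (M(z) = 2*(-7) = -14)
sqrt(M(B) - 41920) = sqrt(-14 - 41920) = sqrt(-41934) = I*sqrt(41934)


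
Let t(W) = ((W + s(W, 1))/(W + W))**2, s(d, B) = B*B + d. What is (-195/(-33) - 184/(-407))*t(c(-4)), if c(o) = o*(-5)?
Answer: 4352109/651200 ≈ 6.6832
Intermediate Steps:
s(d, B) = d + B**2 (s(d, B) = B**2 + d = d + B**2)
c(o) = -5*o
t(W) = (1 + 2*W)**2/(4*W**2) (t(W) = ((W + (W + 1**2))/(W + W))**2 = ((W + (W + 1))/((2*W)))**2 = ((W + (1 + W))*(1/(2*W)))**2 = ((1 + 2*W)*(1/(2*W)))**2 = ((1 + 2*W)/(2*W))**2 = (1 + 2*W)**2/(4*W**2))
(-195/(-33) - 184/(-407))*t(c(-4)) = (-195/(-33) - 184/(-407))*((1 + 2*(-5*(-4)))**2/(4*(-5*(-4))**2)) = (-195*(-1/33) - 184*(-1/407))*((1/4)*(1 + 2*20)**2/20**2) = (65/11 + 184/407)*((1/4)*(1/400)*(1 + 40)**2) = 2589*((1/4)*(1/400)*41**2)/407 = 2589*((1/4)*(1/400)*1681)/407 = (2589/407)*(1681/1600) = 4352109/651200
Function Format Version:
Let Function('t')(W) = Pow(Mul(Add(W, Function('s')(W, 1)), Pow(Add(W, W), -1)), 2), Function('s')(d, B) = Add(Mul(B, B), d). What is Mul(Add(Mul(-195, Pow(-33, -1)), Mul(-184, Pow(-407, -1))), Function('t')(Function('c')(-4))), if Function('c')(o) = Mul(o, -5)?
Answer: Rational(4352109, 651200) ≈ 6.6832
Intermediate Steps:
Function('s')(d, B) = Add(d, Pow(B, 2)) (Function('s')(d, B) = Add(Pow(B, 2), d) = Add(d, Pow(B, 2)))
Function('c')(o) = Mul(-5, o)
Function('t')(W) = Mul(Rational(1, 4), Pow(W, -2), Pow(Add(1, Mul(2, W)), 2)) (Function('t')(W) = Pow(Mul(Add(W, Add(W, Pow(1, 2))), Pow(Add(W, W), -1)), 2) = Pow(Mul(Add(W, Add(W, 1)), Pow(Mul(2, W), -1)), 2) = Pow(Mul(Add(W, Add(1, W)), Mul(Rational(1, 2), Pow(W, -1))), 2) = Pow(Mul(Add(1, Mul(2, W)), Mul(Rational(1, 2), Pow(W, -1))), 2) = Pow(Mul(Rational(1, 2), Pow(W, -1), Add(1, Mul(2, W))), 2) = Mul(Rational(1, 4), Pow(W, -2), Pow(Add(1, Mul(2, W)), 2)))
Mul(Add(Mul(-195, Pow(-33, -1)), Mul(-184, Pow(-407, -1))), Function('t')(Function('c')(-4))) = Mul(Add(Mul(-195, Pow(-33, -1)), Mul(-184, Pow(-407, -1))), Mul(Rational(1, 4), Pow(Mul(-5, -4), -2), Pow(Add(1, Mul(2, Mul(-5, -4))), 2))) = Mul(Add(Mul(-195, Rational(-1, 33)), Mul(-184, Rational(-1, 407))), Mul(Rational(1, 4), Pow(20, -2), Pow(Add(1, Mul(2, 20)), 2))) = Mul(Add(Rational(65, 11), Rational(184, 407)), Mul(Rational(1, 4), Rational(1, 400), Pow(Add(1, 40), 2))) = Mul(Rational(2589, 407), Mul(Rational(1, 4), Rational(1, 400), Pow(41, 2))) = Mul(Rational(2589, 407), Mul(Rational(1, 4), Rational(1, 400), 1681)) = Mul(Rational(2589, 407), Rational(1681, 1600)) = Rational(4352109, 651200)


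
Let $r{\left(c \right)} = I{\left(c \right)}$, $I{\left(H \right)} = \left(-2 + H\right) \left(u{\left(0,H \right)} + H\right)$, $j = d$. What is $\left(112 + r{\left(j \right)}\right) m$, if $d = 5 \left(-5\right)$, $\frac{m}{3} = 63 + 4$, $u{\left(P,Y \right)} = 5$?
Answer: $131052$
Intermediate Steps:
$m = 201$ ($m = 3 \left(63 + 4\right) = 3 \cdot 67 = 201$)
$d = -25$
$j = -25$
$I{\left(H \right)} = \left(-2 + H\right) \left(5 + H\right)$
$r{\left(c \right)} = -10 + c^{2} + 3 c$
$\left(112 + r{\left(j \right)}\right) m = \left(112 + \left(-10 + \left(-25\right)^{2} + 3 \left(-25\right)\right)\right) 201 = \left(112 - -540\right) 201 = \left(112 + 540\right) 201 = 652 \cdot 201 = 131052$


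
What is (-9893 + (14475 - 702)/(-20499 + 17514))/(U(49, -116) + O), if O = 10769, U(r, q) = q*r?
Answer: -9848126/5059575 ≈ -1.9464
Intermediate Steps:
(-9893 + (14475 - 702)/(-20499 + 17514))/(U(49, -116) + O) = (-9893 + (14475 - 702)/(-20499 + 17514))/(-116*49 + 10769) = (-9893 + 13773/(-2985))/(-5684 + 10769) = (-9893 + 13773*(-1/2985))/5085 = (-9893 - 4591/995)*(1/5085) = -9848126/995*1/5085 = -9848126/5059575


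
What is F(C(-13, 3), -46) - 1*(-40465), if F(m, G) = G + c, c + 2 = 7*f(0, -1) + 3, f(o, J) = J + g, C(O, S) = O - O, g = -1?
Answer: 40406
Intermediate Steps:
C(O, S) = 0
f(o, J) = -1 + J (f(o, J) = J - 1 = -1 + J)
c = -13 (c = -2 + (7*(-1 - 1) + 3) = -2 + (7*(-2) + 3) = -2 + (-14 + 3) = -2 - 11 = -13)
F(m, G) = -13 + G (F(m, G) = G - 13 = -13 + G)
F(C(-13, 3), -46) - 1*(-40465) = (-13 - 46) - 1*(-40465) = -59 + 40465 = 40406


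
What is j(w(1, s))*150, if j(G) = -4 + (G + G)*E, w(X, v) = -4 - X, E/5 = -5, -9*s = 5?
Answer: 36900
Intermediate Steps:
s = -5/9 (s = -1/9*5 = -5/9 ≈ -0.55556)
E = -25 (E = 5*(-5) = -25)
j(G) = -4 - 50*G (j(G) = -4 + (G + G)*(-25) = -4 + (2*G)*(-25) = -4 - 50*G)
j(w(1, s))*150 = (-4 - 50*(-4 - 1*1))*150 = (-4 - 50*(-4 - 1))*150 = (-4 - 50*(-5))*150 = (-4 + 250)*150 = 246*150 = 36900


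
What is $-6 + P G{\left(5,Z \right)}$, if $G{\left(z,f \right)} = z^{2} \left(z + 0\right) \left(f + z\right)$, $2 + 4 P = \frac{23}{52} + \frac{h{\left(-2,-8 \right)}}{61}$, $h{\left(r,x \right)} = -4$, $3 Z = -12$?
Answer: $- \frac{719753}{12688} \approx -56.727$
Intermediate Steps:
$Z = -4$ ($Z = \frac{1}{3} \left(-12\right) = -4$)
$P = - \frac{5149}{12688}$ ($P = - \frac{1}{2} + \frac{\frac{23}{52} - \frac{4}{61}}{4} = - \frac{1}{2} + \frac{1}{4} \cdot \frac{1195}{3172} = - \frac{1}{2} + \frac{1195}{12688} = - \frac{5149}{12688} \approx -0.40582$)
$G{\left(z,f \right)} = z^{3} \left(f + z\right)$ ($G{\left(z,f \right)} = z^{2} z \left(f + z\right) = z^{3} \left(f + z\right)$)
$-6 + P G{\left(5,Z \right)} = -6 - \frac{5149 \cdot 5^{3} \left(-4 + 5\right)}{12688} = -6 - \frac{5149 \cdot 125 \cdot 1}{12688} = -6 - \frac{643625}{12688} = - \frac{719753}{12688}$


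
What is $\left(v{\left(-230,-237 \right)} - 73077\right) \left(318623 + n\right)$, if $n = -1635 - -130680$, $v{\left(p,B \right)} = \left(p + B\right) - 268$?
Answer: $-33043270416$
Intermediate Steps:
$v{\left(p,B \right)} = -268 + B + p$ ($v{\left(p,B \right)} = \left(B + p\right) - 268 = -268 + B + p$)
$n = 129045$ ($n = -1635 + 130680 = 129045$)
$\left(v{\left(-230,-237 \right)} - 73077\right) \left(318623 + n\right) = \left(\left(-268 - 237 - 230\right) - 73077\right) \left(318623 + 129045\right) = \left(-735 - 73077\right) 447668 = \left(-73812\right) 447668 = -33043270416$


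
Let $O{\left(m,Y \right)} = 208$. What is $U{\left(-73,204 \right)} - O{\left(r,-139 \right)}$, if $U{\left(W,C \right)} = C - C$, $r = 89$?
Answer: $-208$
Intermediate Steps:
$U{\left(W,C \right)} = 0$
$U{\left(-73,204 \right)} - O{\left(r,-139 \right)} = 0 - 208 = -208$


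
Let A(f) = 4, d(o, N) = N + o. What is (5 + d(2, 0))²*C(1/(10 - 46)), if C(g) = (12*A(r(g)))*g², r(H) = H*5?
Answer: 49/27 ≈ 1.8148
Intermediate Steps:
r(H) = 5*H
C(g) = 48*g² (C(g) = (12*4)*g² = 48*g²)
(5 + d(2, 0))²*C(1/(10 - 46)) = (5 + (0 + 2))²*(48*(1/(10 - 46))²) = (5 + 2)²*(48*(1/(-36))²) = 7²*(48*(-1/36)²) = 49*(48*(1/1296)) = 49*(1/27) = 49/27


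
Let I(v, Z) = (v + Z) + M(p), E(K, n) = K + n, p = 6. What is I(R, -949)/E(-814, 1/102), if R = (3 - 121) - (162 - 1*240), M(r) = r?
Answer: 100266/83027 ≈ 1.2076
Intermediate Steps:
R = -40 (R = -118 - (162 - 240) = -118 - 1*(-78) = -118 + 78 = -40)
I(v, Z) = 6 + Z + v (I(v, Z) = (v + Z) + 6 = (Z + v) + 6 = 6 + Z + v)
I(R, -949)/E(-814, 1/102) = (6 - 949 - 40)/(-814 + 1/102) = -983/(-814 + 1/102) = -983/(-83027/102) = -983*(-102/83027) = 100266/83027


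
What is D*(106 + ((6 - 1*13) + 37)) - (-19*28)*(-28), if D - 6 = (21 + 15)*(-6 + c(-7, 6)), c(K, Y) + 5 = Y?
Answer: -38560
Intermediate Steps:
c(K, Y) = -5 + Y
D = -174 (D = 6 + (21 + 15)*(-6 + (-5 + 6)) = 6 + 36*(-6 + 1) = 6 + 36*(-5) = 6 - 180 = -174)
D*(106 + ((6 - 1*13) + 37)) - (-19*28)*(-28) = -174*(106 + ((6 - 1*13) + 37)) - (-19*28)*(-28) = -174*(106 + ((6 - 13) + 37)) - (-532)*(-28) = -174*(106 + (-7 + 37)) - 1*14896 = -174*(106 + 30) - 14896 = -174*136 - 14896 = -23664 - 14896 = -38560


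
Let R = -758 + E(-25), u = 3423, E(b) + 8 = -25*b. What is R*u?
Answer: -482643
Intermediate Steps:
E(b) = -8 - 25*b
R = -141 (R = -758 + (-8 - 25*(-25)) = -758 + (-8 + 625) = -758 + 617 = -141)
R*u = -141*3423 = -482643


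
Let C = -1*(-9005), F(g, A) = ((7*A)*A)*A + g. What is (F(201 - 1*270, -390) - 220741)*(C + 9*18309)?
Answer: -72200055824660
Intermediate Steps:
F(g, A) = g + 7*A³ (F(g, A) = (7*A²)*A + g = 7*A³ + g = g + 7*A³)
C = 9005
(F(201 - 1*270, -390) - 220741)*(C + 9*18309) = (((201 - 1*270) + 7*(-390)³) - 220741)*(9005 + 9*18309) = (((201 - 270) + 7*(-59319000)) - 220741)*(9005 + 164781) = ((-69 - 415233000) - 220741)*173786 = (-415233069 - 220741)*173786 = -415453810*173786 = -72200055824660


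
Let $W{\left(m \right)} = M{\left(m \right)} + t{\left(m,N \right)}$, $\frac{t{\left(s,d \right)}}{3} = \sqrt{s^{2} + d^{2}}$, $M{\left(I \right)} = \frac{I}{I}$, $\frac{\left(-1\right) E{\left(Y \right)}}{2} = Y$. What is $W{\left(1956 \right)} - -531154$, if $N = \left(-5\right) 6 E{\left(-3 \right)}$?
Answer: $531155 + 36 \sqrt{26794} \approx 5.3705 \cdot 10^{5}$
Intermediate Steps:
$E{\left(Y \right)} = - 2 Y$
$M{\left(I \right)} = 1$
$N = -180$ ($N = \left(-5\right) 6 \left(\left(-2\right) \left(-3\right)\right) = \left(-30\right) 6 = -180$)
$t{\left(s,d \right)} = 3 \sqrt{d^{2} + s^{2}}$ ($t{\left(s,d \right)} = 3 \sqrt{s^{2} + d^{2}} = 3 \sqrt{d^{2} + s^{2}}$)
$W{\left(m \right)} = 1 + 3 \sqrt{32400 + m^{2}}$ ($W{\left(m \right)} = 1 + 3 \sqrt{\left(-180\right)^{2} + m^{2}} = 1 + 3 \sqrt{32400 + m^{2}}$)
$W{\left(1956 \right)} - -531154 = \left(1 + 3 \sqrt{32400 + 1956^{2}}\right) - -531154 = \left(1 + 3 \sqrt{32400 + 3825936}\right) + 531154 = \left(1 + 3 \sqrt{3858336}\right) + 531154 = \left(1 + 3 \cdot 12 \sqrt{26794}\right) + 531154 = \left(1 + 36 \sqrt{26794}\right) + 531154 = 531155 + 36 \sqrt{26794}$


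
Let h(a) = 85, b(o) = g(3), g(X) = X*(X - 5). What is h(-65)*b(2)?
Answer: -510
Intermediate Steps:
g(X) = X*(-5 + X)
b(o) = -6 (b(o) = 3*(-5 + 3) = 3*(-2) = -6)
h(-65)*b(2) = 85*(-6) = -510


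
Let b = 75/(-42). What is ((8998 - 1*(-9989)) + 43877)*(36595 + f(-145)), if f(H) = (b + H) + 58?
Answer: 16064486584/7 ≈ 2.2949e+9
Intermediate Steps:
b = -25/14 (b = 75*(-1/42) = -25/14 ≈ -1.7857)
f(H) = 787/14 + H (f(H) = (-25/14 + H) + 58 = 787/14 + H)
((8998 - 1*(-9989)) + 43877)*(36595 + f(-145)) = ((8998 - 1*(-9989)) + 43877)*(36595 + (787/14 - 145)) = ((8998 + 9989) + 43877)*(36595 - 1243/14) = (18987 + 43877)*(511087/14) = 62864*(511087/14) = 16064486584/7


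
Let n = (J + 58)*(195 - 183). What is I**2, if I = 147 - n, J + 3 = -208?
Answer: 3932289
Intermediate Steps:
J = -211 (J = -3 - 208 = -211)
n = -1836 (n = (-211 + 58)*(195 - 183) = -153*12 = -1836)
I = 1983 (I = 147 - 1*(-1836) = 147 + 1836 = 1983)
I**2 = 1983**2 = 3932289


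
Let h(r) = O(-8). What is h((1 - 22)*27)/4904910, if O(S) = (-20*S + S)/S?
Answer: -19/4904910 ≈ -3.8737e-6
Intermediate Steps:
O(S) = -19 (O(S) = (-19*S)/S = -19)
h(r) = -19
h((1 - 22)*27)/4904910 = -19/4904910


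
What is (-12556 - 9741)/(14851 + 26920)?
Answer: -22297/41771 ≈ -0.53379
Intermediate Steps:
(-12556 - 9741)/(14851 + 26920) = -22297/41771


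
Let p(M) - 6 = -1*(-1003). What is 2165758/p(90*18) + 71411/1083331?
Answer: 2346304833597/1093080979 ≈ 2146.5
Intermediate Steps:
p(M) = 1009 (p(M) = 6 - 1*(-1003) = 6 + 1003 = 1009)
2165758/p(90*18) + 71411/1083331 = 2165758/1009 + 71411/1083331 = 2346304833597/1093080979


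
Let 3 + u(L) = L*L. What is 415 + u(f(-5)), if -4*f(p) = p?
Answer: 6617/16 ≈ 413.56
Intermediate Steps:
f(p) = -p/4
u(L) = -3 + L² (u(L) = -3 + L*L = -3 + L²)
415 + u(f(-5)) = 415 + (-3 + (-¼*(-5))²) = 415 + (-3 + (5/4)²) = 415 + (-3 + 25/16) = 415 - 23/16 = 6617/16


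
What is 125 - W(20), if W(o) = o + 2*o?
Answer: 65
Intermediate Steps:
W(o) = 3*o
125 - W(20) = 125 - 3*20 = 125 - 1*60 = 125 - 60 = 65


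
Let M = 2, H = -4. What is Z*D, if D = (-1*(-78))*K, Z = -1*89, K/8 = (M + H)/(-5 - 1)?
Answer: -18512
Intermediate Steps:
K = 8/3 (K = 8*((2 - 4)/(-5 - 1)) = 8*(-2/(-6)) = 8*(-2*(-⅙)) = 8*(⅓) = 8/3 ≈ 2.6667)
Z = -89
D = 208 (D = -1*(-78)*(8/3) = 78*(8/3) = 208)
Z*D = -89*208 = -18512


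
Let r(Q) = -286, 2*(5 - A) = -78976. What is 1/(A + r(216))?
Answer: 1/39207 ≈ 2.5506e-5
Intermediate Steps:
A = 39493 (A = 5 - 1/2*(-78976) = 5 + 39488 = 39493)
1/(A + r(216)) = 1/(39493 - 286) = 1/39207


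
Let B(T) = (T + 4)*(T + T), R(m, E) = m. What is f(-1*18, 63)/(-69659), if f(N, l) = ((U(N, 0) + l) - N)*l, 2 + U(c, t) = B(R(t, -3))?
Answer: -4977/69659 ≈ -0.071448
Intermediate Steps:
B(T) = 2*T*(4 + T) (B(T) = (4 + T)*(2*T) = 2*T*(4 + T))
U(c, t) = -2 + 2*t*(4 + t)
f(N, l) = l*(-2 + l - N) (f(N, l) = (((-2 + 2*0*(4 + 0)) + l) - N)*l = (((-2 + 2*0*4) + l) - N)*l = (((-2 + 0) + l) - N)*l = ((-2 + l) - N)*l = (-2 + l - N)*l = l*(-2 + l - N))
f(-1*18, 63)/(-69659) = (63*(-2 + 63 - (-1)*18))/(-69659) = (63*(-2 + 63 - 1*(-18)))*(-1/69659) = (63*(-2 + 63 + 18))*(-1/69659) = (63*79)*(-1/69659) = 4977*(-1/69659) = -4977/69659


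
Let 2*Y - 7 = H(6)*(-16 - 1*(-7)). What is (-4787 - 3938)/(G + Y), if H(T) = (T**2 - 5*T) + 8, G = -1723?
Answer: 3490/713 ≈ 4.8948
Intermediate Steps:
H(T) = 8 + T**2 - 5*T
Y = -119/2 (Y = 7/2 + ((8 + 6**2 - 5*6)*(-16 - 1*(-7)))/2 = 7/2 + ((8 + 36 - 30)*(-16 + 7))/2 = 7/2 + (14*(-9))/2 = 7/2 + (1/2)*(-126) = 7/2 - 63 = -119/2 ≈ -59.500)
(-4787 - 3938)/(G + Y) = (-4787 - 3938)/(-1723 - 119/2) = -8725/(-3565/2) = -8725*(-2/3565) = 3490/713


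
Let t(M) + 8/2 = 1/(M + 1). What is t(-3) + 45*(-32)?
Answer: -2889/2 ≈ -1444.5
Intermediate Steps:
t(M) = -4 + 1/(1 + M) (t(M) = -4 + 1/(M + 1) = -4 + 1/(1 + M))
t(-3) + 45*(-32) = (-3 - 4*(-3))/(1 - 3) + 45*(-32) = (-3 + 12)/(-2) - 1440 = -½*9 - 1440 = -9/2 - 1440 = -2889/2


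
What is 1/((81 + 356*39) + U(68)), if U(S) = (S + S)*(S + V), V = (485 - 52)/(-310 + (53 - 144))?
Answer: 401/9249525 ≈ 4.3354e-5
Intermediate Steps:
V = -433/401 (V = 433/(-310 - 91) = 433/(-401) = 433*(-1/401) = -433/401 ≈ -1.0798)
U(S) = 2*S*(-433/401 + S) (U(S) = (S + S)*(S - 433/401) = (2*S)*(-433/401 + S) = 2*S*(-433/401 + S))
1/((81 + 356*39) + U(68)) = 1/((81 + 356*39) + (2/401)*68*(-433 + 401*68)) = 1/((81 + 13884) + (2/401)*68*(-433 + 27268)) = 1/(13965 + (2/401)*68*26835) = 1/(13965 + 3649560/401) = 1/(9249525/401) = 401/9249525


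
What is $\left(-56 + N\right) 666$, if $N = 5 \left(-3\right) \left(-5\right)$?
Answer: $12654$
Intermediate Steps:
$N = 75$ ($N = \left(-15\right) \left(-5\right) = 75$)
$\left(-56 + N\right) 666 = \left(-56 + 75\right) 666 = 19 \cdot 666 = 12654$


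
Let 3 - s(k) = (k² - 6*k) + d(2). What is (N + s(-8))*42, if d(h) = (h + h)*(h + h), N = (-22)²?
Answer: 15078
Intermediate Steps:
N = 484
d(h) = 4*h² (d(h) = (2*h)*(2*h) = 4*h²)
s(k) = -13 - k² + 6*k (s(k) = 3 - ((k² - 6*k) + 4*2²) = 3 - ((k² - 6*k) + 4*4) = 3 - ((k² - 6*k) + 16) = 3 - (16 + k² - 6*k) = 3 + (-16 - k² + 6*k) = -13 - k² + 6*k)
(N + s(-8))*42 = (484 + (-13 - 1*(-8)² + 6*(-8)))*42 = (484 + (-13 - 1*64 - 48))*42 = (484 + (-13 - 64 - 48))*42 = (484 - 125)*42 = 359*42 = 15078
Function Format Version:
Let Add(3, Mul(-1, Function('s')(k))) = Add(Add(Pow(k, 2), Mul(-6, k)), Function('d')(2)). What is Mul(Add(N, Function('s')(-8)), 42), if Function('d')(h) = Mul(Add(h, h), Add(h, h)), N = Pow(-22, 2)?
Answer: 15078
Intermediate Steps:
N = 484
Function('d')(h) = Mul(4, Pow(h, 2)) (Function('d')(h) = Mul(Mul(2, h), Mul(2, h)) = Mul(4, Pow(h, 2)))
Function('s')(k) = Add(-13, Mul(-1, Pow(k, 2)), Mul(6, k)) (Function('s')(k) = Add(3, Mul(-1, Add(Add(Pow(k, 2), Mul(-6, k)), Mul(4, Pow(2, 2))))) = Add(3, Mul(-1, Add(Add(Pow(k, 2), Mul(-6, k)), Mul(4, 4)))) = Add(3, Mul(-1, Add(Add(Pow(k, 2), Mul(-6, k)), 16))) = Add(3, Mul(-1, Add(16, Pow(k, 2), Mul(-6, k)))) = Add(3, Add(-16, Mul(-1, Pow(k, 2)), Mul(6, k))) = Add(-13, Mul(-1, Pow(k, 2)), Mul(6, k)))
Mul(Add(N, Function('s')(-8)), 42) = Mul(Add(484, Add(-13, Mul(-1, Pow(-8, 2)), Mul(6, -8))), 42) = Mul(Add(484, Add(-13, Mul(-1, 64), -48)), 42) = Mul(Add(484, Add(-13, -64, -48)), 42) = Mul(Add(484, -125), 42) = Mul(359, 42) = 15078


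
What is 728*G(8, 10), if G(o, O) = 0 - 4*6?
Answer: -17472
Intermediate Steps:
G(o, O) = -24 (G(o, O) = 0 - 24 = -24)
728*G(8, 10) = 728*(-24) = -17472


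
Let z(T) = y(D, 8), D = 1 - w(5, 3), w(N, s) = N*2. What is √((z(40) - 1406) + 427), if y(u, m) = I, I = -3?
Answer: I*√982 ≈ 31.337*I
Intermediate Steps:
w(N, s) = 2*N
D = -9 (D = 1 - 2*5 = 1 - 1*10 = 1 - 10 = -9)
y(u, m) = -3
z(T) = -3
√((z(40) - 1406) + 427) = √((-3 - 1406) + 427) = √(-1409 + 427) = √(-982) = I*√982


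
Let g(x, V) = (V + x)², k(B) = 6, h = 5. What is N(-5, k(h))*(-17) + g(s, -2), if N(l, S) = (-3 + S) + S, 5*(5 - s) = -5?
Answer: -137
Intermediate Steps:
s = 6 (s = 5 - ⅕*(-5) = 5 + 1 = 6)
N(l, S) = -3 + 2*S
N(-5, k(h))*(-17) + g(s, -2) = (-3 + 2*6)*(-17) + (-2 + 6)² = (-3 + 12)*(-17) + 4² = 9*(-17) + 16 = -153 + 16 = -137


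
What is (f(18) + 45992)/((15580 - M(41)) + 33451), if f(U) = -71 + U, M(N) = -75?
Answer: 45939/49106 ≈ 0.93551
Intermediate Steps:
(f(18) + 45992)/((15580 - M(41)) + 33451) = ((-71 + 18) + 45992)/((15580 - 1*(-75)) + 33451) = (-53 + 45992)/((15580 + 75) + 33451) = 45939/(15655 + 33451) = 45939/49106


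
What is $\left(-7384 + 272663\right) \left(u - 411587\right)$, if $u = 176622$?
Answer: $-62331280235$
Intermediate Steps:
$\left(-7384 + 272663\right) \left(u - 411587\right) = \left(-7384 + 272663\right) \left(176622 - 411587\right) = 265279 \left(-234965\right) = -62331280235$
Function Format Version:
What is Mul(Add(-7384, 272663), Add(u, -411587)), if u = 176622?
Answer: -62331280235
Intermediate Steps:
Mul(Add(-7384, 272663), Add(u, -411587)) = Mul(Add(-7384, 272663), Add(176622, -411587)) = Mul(265279, -234965) = -62331280235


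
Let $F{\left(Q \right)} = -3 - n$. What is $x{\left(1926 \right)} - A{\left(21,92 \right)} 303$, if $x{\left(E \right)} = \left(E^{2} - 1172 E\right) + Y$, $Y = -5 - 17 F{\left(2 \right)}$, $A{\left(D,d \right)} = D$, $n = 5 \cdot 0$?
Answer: $1445887$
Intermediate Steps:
$n = 0$
$F{\left(Q \right)} = -3$ ($F{\left(Q \right)} = -3 - 0 = -3 + 0 = -3$)
$Y = 46$ ($Y = -5 - -51 = -5 + 51 = 46$)
$x{\left(E \right)} = 46 + E^{2} - 1172 E$ ($x{\left(E \right)} = \left(E^{2} - 1172 E\right) + 46 = 46 + E^{2} - 1172 E$)
$x{\left(1926 \right)} - A{\left(21,92 \right)} 303 = \left(46 + 1926^{2} - 2257272\right) - 21 \cdot 303 = \left(46 + 3709476 - 2257272\right) - 6363 = 1452250 - 6363 = 1445887$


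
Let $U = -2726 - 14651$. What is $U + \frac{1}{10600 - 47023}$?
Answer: $- \frac{632922472}{36423} \approx -17377.0$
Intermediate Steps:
$U = -17377$ ($U = -2726 - 14651 = -17377$)
$U + \frac{1}{10600 - 47023} = -17377 + \frac{1}{10600 - 47023} = -17377 + \frac{1}{-36423} = -17377 - \frac{1}{36423} = - \frac{632922472}{36423}$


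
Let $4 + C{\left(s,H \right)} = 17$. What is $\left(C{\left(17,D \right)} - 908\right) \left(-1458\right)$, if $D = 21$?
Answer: $1304910$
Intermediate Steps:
$C{\left(s,H \right)} = 13$ ($C{\left(s,H \right)} = -4 + 17 = 13$)
$\left(C{\left(17,D \right)} - 908\right) \left(-1458\right) = \left(13 - 908\right) \left(-1458\right) = \left(-895\right) \left(-1458\right) = 1304910$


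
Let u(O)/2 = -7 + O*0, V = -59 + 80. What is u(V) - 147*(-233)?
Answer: 34237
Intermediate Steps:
V = 21
u(O) = -14 (u(O) = 2*(-7 + O*0) = 2*(-7 + 0) = 2*(-7) = -14)
u(V) - 147*(-233) = -14 - 147*(-233) = -14 - 1*(-34251) = -14 + 34251 = 34237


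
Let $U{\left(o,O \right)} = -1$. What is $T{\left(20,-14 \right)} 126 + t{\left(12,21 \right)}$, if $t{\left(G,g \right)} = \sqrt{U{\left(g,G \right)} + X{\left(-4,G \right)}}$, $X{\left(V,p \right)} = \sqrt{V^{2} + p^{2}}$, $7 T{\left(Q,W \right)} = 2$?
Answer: $36 + \sqrt{-1 + 4 \sqrt{10}} \approx 39.413$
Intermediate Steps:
$T{\left(Q,W \right)} = \frac{2}{7}$ ($T{\left(Q,W \right)} = \frac{1}{7} \cdot 2 = \frac{2}{7}$)
$t{\left(G,g \right)} = \sqrt{-1 + \sqrt{16 + G^{2}}}$ ($t{\left(G,g \right)} = \sqrt{-1 + \sqrt{\left(-4\right)^{2} + G^{2}}} = \sqrt{-1 + \sqrt{16 + G^{2}}}$)
$T{\left(20,-14 \right)} 126 + t{\left(12,21 \right)} = \frac{2}{7} \cdot 126 + \sqrt{-1 + \sqrt{16 + 12^{2}}} = 36 + \sqrt{-1 + \sqrt{16 + 144}} = 36 + \sqrt{-1 + \sqrt{160}} = 36 + \sqrt{-1 + 4 \sqrt{10}}$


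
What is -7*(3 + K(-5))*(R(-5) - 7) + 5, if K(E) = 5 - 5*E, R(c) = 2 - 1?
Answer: 1391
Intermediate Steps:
R(c) = 1
-7*(3 + K(-5))*(R(-5) - 7) + 5 = -7*(3 + (5 - 5*(-5)))*(1 - 7) + 5 = -7*(3 + (5 + 25))*(-6) + 5 = -7*(3 + 30)*(-6) + 5 = -231*(-6) + 5 = -7*(-198) + 5 = 1386 + 5 = 1391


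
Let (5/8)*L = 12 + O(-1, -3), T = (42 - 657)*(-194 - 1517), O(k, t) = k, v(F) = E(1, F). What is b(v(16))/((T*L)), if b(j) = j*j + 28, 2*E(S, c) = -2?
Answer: 1/638616 ≈ 1.5659e-6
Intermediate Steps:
E(S, c) = -1 (E(S, c) = (½)*(-2) = -1)
v(F) = -1
b(j) = 28 + j² (b(j) = j² + 28 = 28 + j²)
T = 1052265 (T = -615*(-1711) = 1052265)
L = 88/5 (L = 8*(12 - 1)/5 = (8/5)*11 = 88/5 ≈ 17.600)
b(v(16))/((T*L)) = (28 + (-1)²)/((1052265*(88/5))) = (28 + 1)/18519864 = 29*(1/18519864) = 1/638616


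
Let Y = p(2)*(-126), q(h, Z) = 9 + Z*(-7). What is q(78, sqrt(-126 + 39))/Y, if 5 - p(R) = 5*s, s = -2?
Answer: -1/210 + I*sqrt(87)/270 ≈ -0.0047619 + 0.034546*I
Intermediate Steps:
p(R) = 15 (p(R) = 5 - 5*(-2) = 5 - 1*(-10) = 5 + 10 = 15)
q(h, Z) = 9 - 7*Z
Y = -1890 (Y = 15*(-126) = -1890)
q(78, sqrt(-126 + 39))/Y = (9 - 7*sqrt(-126 + 39))/(-1890) = (9 - 7*I*sqrt(87))*(-1/1890) = -1/210 + I*sqrt(87)/270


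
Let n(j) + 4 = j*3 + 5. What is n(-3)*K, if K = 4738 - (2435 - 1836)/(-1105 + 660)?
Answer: -16872072/445 ≈ -37915.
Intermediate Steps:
K = 2109009/445 (K = 4738 - 599/(-445) = 4738 - 599*(-1)/445 = 4738 - 1*(-599/445) = 4738 + 599/445 = 2109009/445 ≈ 4739.3)
n(j) = 1 + 3*j (n(j) = -4 + (j*3 + 5) = -4 + (3*j + 5) = -4 + (5 + 3*j) = 1 + 3*j)
n(-3)*K = (1 + 3*(-3))*(2109009/445) = (1 - 9)*(2109009/445) = -8*2109009/445 = -16872072/445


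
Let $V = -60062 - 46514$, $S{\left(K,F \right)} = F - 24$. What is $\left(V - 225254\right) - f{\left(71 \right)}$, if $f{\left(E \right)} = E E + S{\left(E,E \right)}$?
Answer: $-336918$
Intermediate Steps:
$S{\left(K,F \right)} = -24 + F$
$V = -106576$
$f{\left(E \right)} = -24 + E + E^{2}$ ($f{\left(E \right)} = E E + \left(-24 + E\right) = E^{2} + \left(-24 + E\right) = -24 + E + E^{2}$)
$\left(V - 225254\right) - f{\left(71 \right)} = \left(-106576 - 225254\right) - \left(-24 + 71 + 71^{2}\right) = -331830 - \left(-24 + 71 + 5041\right) = -331830 - 5088 = -336918$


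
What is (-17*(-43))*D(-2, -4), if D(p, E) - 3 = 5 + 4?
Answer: 8772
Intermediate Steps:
D(p, E) = 12 (D(p, E) = 3 + (5 + 4) = 3 + 9 = 12)
(-17*(-43))*D(-2, -4) = -17*(-43)*12 = 731*12 = 8772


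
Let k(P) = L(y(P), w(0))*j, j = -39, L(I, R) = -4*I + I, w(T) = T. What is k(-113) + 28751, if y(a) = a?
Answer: 15530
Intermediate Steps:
L(I, R) = -3*I
k(P) = 117*P (k(P) = -3*P*(-39) = 117*P)
k(-113) + 28751 = 117*(-113) + 28751 = -13221 + 28751 = 15530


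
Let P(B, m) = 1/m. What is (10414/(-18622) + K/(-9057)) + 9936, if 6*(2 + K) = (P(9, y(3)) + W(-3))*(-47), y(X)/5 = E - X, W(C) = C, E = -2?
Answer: 62838960342679/6324729525 ≈ 9935.4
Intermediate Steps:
y(X) = -10 - 5*X (y(X) = 5*(-2 - X) = -10 - 5*X)
K = 1636/75 (K = -2 + ((1/(-10 - 5*3) - 3)*(-47))/6 = -2 + ((1/(-10 - 15) - 3)*(-47))/6 = -2 + ((1/(-25) - 3)*(-47))/6 = -2 + ((-1/25 - 3)*(-47))/6 = -2 + (-76/25*(-47))/6 = -2 + (⅙)*(3572/25) = -2 + 1786/75 = 1636/75 ≈ 21.813)
(10414/(-18622) + K/(-9057)) + 9936 = (10414/(-18622) + (1636/75)/(-9057)) + 9936 = (10414*(-1/18622) + (1636/75)*(-1/9057)) + 9936 = (-5207/9311 - 1636/679275) + 9936 = -3552217721/6324729525 + 9936 = 62838960342679/6324729525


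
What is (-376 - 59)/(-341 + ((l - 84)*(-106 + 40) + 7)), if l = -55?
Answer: -87/1768 ≈ -0.049208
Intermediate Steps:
(-376 - 59)/(-341 + ((l - 84)*(-106 + 40) + 7)) = (-376 - 59)/(-341 + ((-55 - 84)*(-106 + 40) + 7)) = -435/(-341 + (-139*(-66) + 7)) = -435/(-341 + (9174 + 7)) = -435/(-341 + 9181) = -435/8840 = -435*1/8840 = -87/1768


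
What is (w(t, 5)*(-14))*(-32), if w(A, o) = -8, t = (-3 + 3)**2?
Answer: -3584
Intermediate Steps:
t = 0 (t = 0**2 = 0)
(w(t, 5)*(-14))*(-32) = -8*(-14)*(-32) = 112*(-32) = -3584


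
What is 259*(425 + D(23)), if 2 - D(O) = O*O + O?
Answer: -32375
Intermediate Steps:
D(O) = 2 - O - O² (D(O) = 2 - (O*O + O) = 2 - (O² + O) = 2 - (O + O²) = 2 + (-O - O²) = 2 - O - O²)
259*(425 + D(23)) = 259*(425 + (2 - 1*23 - 1*23²)) = 259*(425 + (2 - 23 - 1*529)) = 259*(425 + (2 - 23 - 529)) = 259*(425 - 550) = 259*(-125) = -32375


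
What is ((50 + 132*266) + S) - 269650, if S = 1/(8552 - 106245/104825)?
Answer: -42036999291363/179271431 ≈ -2.3449e+5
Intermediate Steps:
S = 20965/179271431 (S = 1/(8552 - 106245*1/104825) = 1/(8552 - 21249/20965) = 1/(179271431/20965) = 20965/179271431 ≈ 0.00011695)
((50 + 132*266) + S) - 269650 = ((50 + 132*266) + 20965/179271431) - 269650 = ((50 + 35112) + 20965/179271431) - 269650 = (35162 + 20965/179271431) - 269650 = 6303542077787/179271431 - 269650 = -42036999291363/179271431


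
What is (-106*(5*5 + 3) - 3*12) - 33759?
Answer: -36763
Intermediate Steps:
(-106*(5*5 + 3) - 3*12) - 33759 = (-106*(25 + 3) - 36) - 33759 = (-106*28 - 36) - 33759 = (-2968 - 36) - 33759 = -3004 - 33759 = -36763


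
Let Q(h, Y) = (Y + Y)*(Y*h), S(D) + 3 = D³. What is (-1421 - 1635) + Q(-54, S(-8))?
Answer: -28647356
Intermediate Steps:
S(D) = -3 + D³
Q(h, Y) = 2*h*Y² (Q(h, Y) = (2*Y)*(Y*h) = 2*h*Y²)
(-1421 - 1635) + Q(-54, S(-8)) = (-1421 - 1635) + 2*(-54)*(-3 + (-8)³)² = -3056 + 2*(-54)*(-3 - 512)² = -3056 + 2*(-54)*(-515)² = -3056 + 2*(-54)*265225 = -3056 - 28644300 = -28647356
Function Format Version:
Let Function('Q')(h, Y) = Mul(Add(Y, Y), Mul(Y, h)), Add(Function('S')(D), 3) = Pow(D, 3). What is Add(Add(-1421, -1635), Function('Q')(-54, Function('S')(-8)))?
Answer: -28647356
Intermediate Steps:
Function('S')(D) = Add(-3, Pow(D, 3))
Function('Q')(h, Y) = Mul(2, h, Pow(Y, 2)) (Function('Q')(h, Y) = Mul(Mul(2, Y), Mul(Y, h)) = Mul(2, h, Pow(Y, 2)))
Add(Add(-1421, -1635), Function('Q')(-54, Function('S')(-8))) = Add(Add(-1421, -1635), Mul(2, -54, Pow(Add(-3, Pow(-8, 3)), 2))) = Add(-3056, Mul(2, -54, Pow(Add(-3, -512), 2))) = Add(-3056, Mul(2, -54, Pow(-515, 2))) = Add(-3056, Mul(2, -54, 265225)) = Add(-3056, -28644300) = -28647356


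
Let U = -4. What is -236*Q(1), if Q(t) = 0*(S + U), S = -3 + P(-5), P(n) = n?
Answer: 0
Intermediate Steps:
S = -8 (S = -3 - 5 = -8)
Q(t) = 0 (Q(t) = 0*(-8 - 4) = 0*(-12) = 0)
-236*Q(1) = -236*0 = 0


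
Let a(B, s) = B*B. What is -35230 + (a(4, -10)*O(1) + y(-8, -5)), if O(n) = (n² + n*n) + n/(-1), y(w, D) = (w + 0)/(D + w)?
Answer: -457774/13 ≈ -35213.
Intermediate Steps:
y(w, D) = w/(D + w)
a(B, s) = B²
O(n) = -n + 2*n² (O(n) = (n² + n²) + n*(-1) = 2*n² - n = -n + 2*n²)
-35230 + (a(4, -10)*O(1) + y(-8, -5)) = -35230 + (4²*(1*(-1 + 2*1)) - 8/(-5 - 8)) = -35230 + (16*(1*(-1 + 2)) - 8/(-13)) = -35230 + (16*(1*1) - 8*(-1/13)) = -35230 + (16*1 + 8/13) = -35230 + (16 + 8/13) = -35230 + 216/13 = -457774/13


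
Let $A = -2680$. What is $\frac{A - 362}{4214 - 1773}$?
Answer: $- \frac{3042}{2441} \approx -1.2462$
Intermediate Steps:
$\frac{A - 362}{4214 - 1773} = \frac{-2680 - 362}{4214 - 1773} = - \frac{3042}{2441}$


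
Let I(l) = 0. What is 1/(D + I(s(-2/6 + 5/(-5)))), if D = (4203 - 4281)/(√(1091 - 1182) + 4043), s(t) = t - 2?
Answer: -311/6 - I*√91/78 ≈ -51.833 - 0.1223*I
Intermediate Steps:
s(t) = -2 + t
D = -78/(4043 + I*√91) (D = -78/(√(-91) + 4043) = -78/(I*√91 + 4043) = -78/(4043 + I*√91) ≈ -0.019293 + 4.552e-5*I)
1/(D + I(s(-2/6 + 5/(-5)))) = 1/((-12129/628690 + 3*I*√91/628690) + 0) = 1/(-12129/628690 + 3*I*√91/628690)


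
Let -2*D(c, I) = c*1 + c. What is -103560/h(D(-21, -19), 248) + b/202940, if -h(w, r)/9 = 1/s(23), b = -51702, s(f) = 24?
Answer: 28021929349/101470 ≈ 2.7616e+5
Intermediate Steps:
D(c, I) = -c (D(c, I) = -(c*1 + c)/2 = -(c + c)/2 = -c)
h(w, r) = -3/8 (h(w, r) = -9/24 = -9*1/24 = -3/8)
-103560/h(D(-21, -19), 248) + b/202940 = -103560/(-3/8) - 51702/202940 = -103560*(-8/3) - 51702*1/202940 = 276160 - 25851/101470 = 28021929349/101470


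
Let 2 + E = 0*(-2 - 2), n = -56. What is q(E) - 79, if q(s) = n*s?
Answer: 33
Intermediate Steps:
E = -2 (E = -2 + 0*(-2 - 2) = -2 + 0*(-4) = -2 + 0 = -2)
q(s) = -56*s
q(E) - 79 = -56*(-2) - 79 = 112 - 79 = 33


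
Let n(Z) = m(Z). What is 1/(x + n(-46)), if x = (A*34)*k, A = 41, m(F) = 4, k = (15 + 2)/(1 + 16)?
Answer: 1/1398 ≈ 0.00071531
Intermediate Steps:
k = 1 (k = 17/17 = 17*(1/17) = 1)
x = 1394 (x = (41*34)*1 = 1394*1 = 1394)
n(Z) = 4
1/(x + n(-46)) = 1/(1394 + 4) = 1/1398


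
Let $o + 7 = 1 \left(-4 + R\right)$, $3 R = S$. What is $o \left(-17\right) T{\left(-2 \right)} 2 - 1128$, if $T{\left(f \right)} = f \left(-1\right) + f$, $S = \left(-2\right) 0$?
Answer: $-1128$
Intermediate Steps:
$S = 0$
$T{\left(f \right)} = 0$ ($T{\left(f \right)} = - f + f = 0$)
$R = 0$ ($R = \frac{1}{3} \cdot 0 = 0$)
$o = -11$ ($o = -7 + 1 \left(-4 + 0\right) = -7 + 1 \left(-4\right) = -7 - 4 = -11$)
$o \left(-17\right) T{\left(-2 \right)} 2 - 1128 = \left(-11\right) \left(-17\right) 0 \cdot 2 - 1128 = 187 \cdot 0 - 1128 = 0 - 1128 = -1128$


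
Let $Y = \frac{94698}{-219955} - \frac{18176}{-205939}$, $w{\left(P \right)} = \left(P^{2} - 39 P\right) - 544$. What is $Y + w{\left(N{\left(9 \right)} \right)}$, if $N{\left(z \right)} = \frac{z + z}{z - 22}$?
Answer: $- \frac{3739014333562868}{7655245853905} \approx -488.43$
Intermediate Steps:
$N{\left(z \right)} = \frac{2 z}{-22 + z}$
$w{\left(P \right)} = -544 + P^{2} - 39 P$
$Y = - \frac{15504109342}{45297312745}$ ($Y = 94698 \left(- \frac{1}{219955}\right) - - \frac{18176}{205939} = - \frac{94698}{219955} + \frac{18176}{205939} = - \frac{15504109342}{45297312745} \approx -0.34227$)
$Y + w{\left(N{\left(9 \right)} \right)} = - \frac{15504109342}{45297312745} - \left(544 - \frac{324}{\left(-22 + 9\right)^{2}} + 39 \cdot 2 \cdot 9 \frac{1}{-22 + 9}\right) = - \frac{15504109342}{45297312745} - \left(544 - \frac{324}{169} + 39 \cdot 2 \cdot 9 \frac{1}{-13}\right) = - \frac{15504109342}{45297312745} - \left(544 - \frac{324}{169} + 39 \cdot 2 \cdot 9 \left(- \frac{1}{13}\right)\right) = - \frac{15504109342}{45297312745} - \left(490 - \frac{324}{169}\right) = - \frac{15504109342}{45297312745} + \left(-544 + \frac{324}{169} + 54\right) = - \frac{15504109342}{45297312745} - \frac{82486}{169} = - \frac{3739014333562868}{7655245853905}$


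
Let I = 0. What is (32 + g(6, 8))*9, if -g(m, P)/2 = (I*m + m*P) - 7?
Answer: -450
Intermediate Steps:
g(m, P) = 14 - 2*P*m (g(m, P) = -2*((0*m + m*P) - 7) = -2*((0 + P*m) - 7) = -2*(P*m - 7) = -2*(-7 + P*m) = 14 - 2*P*m)
(32 + g(6, 8))*9 = (32 + (14 - 2*8*6))*9 = (32 + (14 - 96))*9 = (32 - 82)*9 = -50*9 = -450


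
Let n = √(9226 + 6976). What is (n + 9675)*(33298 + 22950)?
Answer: 544199400 + 56248*√16202 ≈ 5.5136e+8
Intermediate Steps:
n = √16202 ≈ 127.29
(n + 9675)*(33298 + 22950) = (√16202 + 9675)*(33298 + 22950) = (9675 + √16202)*56248 = 544199400 + 56248*√16202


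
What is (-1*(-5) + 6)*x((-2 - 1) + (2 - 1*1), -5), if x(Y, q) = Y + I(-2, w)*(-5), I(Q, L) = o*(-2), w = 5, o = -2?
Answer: -242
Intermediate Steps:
I(Q, L) = 4 (I(Q, L) = -2*(-2) = 4)
x(Y, q) = -20 + Y (x(Y, q) = Y + 4*(-5) = Y - 20 = -20 + Y)
(-1*(-5) + 6)*x((-2 - 1) + (2 - 1*1), -5) = (-1*(-5) + 6)*(-20 + ((-2 - 1) + (2 - 1*1))) = (5 + 6)*(-20 + (-3 + (2 - 1))) = 11*(-20 + (-3 + 1)) = 11*(-20 - 2) = 11*(-22) = -242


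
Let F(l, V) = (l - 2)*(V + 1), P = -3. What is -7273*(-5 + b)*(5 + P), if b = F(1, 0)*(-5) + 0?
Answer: 0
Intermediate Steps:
F(l, V) = (1 + V)*(-2 + l) (F(l, V) = (-2 + l)*(1 + V) = (1 + V)*(-2 + l))
b = 5 (b = (-2 + 1 - 2*0 + 0*1)*(-5) + 0 = (-2 + 1 + 0 + 0)*(-5) + 0 = -1*(-5) + 0 = 5 + 0 = 5)
-7273*(-5 + b)*(5 + P) = -7273*(-5 + 5)*(5 - 3) = -0*2 = -7273*0 = 0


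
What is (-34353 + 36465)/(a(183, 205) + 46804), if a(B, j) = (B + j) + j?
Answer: 704/15799 ≈ 0.044560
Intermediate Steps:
a(B, j) = B + 2*j
(-34353 + 36465)/(a(183, 205) + 46804) = (-34353 + 36465)/((183 + 2*205) + 46804) = 2112/((183 + 410) + 46804) = 2112/(593 + 46804) = 2112/47397 = 2112*(1/47397) = 704/15799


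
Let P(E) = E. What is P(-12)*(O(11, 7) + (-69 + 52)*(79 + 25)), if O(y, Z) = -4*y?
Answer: 21744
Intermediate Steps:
P(-12)*(O(11, 7) + (-69 + 52)*(79 + 25)) = -12*(-4*11 + (-69 + 52)*(79 + 25)) = -12*(-44 - 17*104) = -12*(-44 - 1768) = -12*(-1812) = 21744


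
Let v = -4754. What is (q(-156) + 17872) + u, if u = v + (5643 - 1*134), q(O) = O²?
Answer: 42963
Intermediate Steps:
u = 755 (u = -4754 + (5643 - 1*134) = -4754 + (5643 - 134) = -4754 + 5509 = 755)
(q(-156) + 17872) + u = ((-156)² + 17872) + 755 = (24336 + 17872) + 755 = 42208 + 755 = 42963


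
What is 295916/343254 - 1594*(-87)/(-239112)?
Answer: 643202455/2279893068 ≈ 0.28212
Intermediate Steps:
295916/343254 - 1594*(-87)/(-239112) = 295916*(1/343254) + 138678*(-1/239112) = 147958/171627 - 23113/39852 = 643202455/2279893068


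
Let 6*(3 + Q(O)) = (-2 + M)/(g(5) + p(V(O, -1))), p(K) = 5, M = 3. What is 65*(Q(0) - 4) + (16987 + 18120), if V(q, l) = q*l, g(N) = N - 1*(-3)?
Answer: 207917/6 ≈ 34653.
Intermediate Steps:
g(N) = 3 + N (g(N) = N + 3 = 3 + N)
V(q, l) = l*q
Q(O) = -233/78 (Q(O) = -3 + ((-2 + 3)/((3 + 5) + 5))/6 = -3 + (1/(8 + 5))/6 = -3 + (1/13)/6 = -3 + (1*(1/13))/6 = -3 + (⅙)*(1/13) = -3 + 1/78 = -233/78)
65*(Q(0) - 4) + (16987 + 18120) = 65*(-233/78 - 4) + (16987 + 18120) = 65*(-545/78) + 35107 = -2725/6 + 35107 = 207917/6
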